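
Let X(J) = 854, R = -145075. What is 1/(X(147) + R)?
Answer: -1/144221 ≈ -6.9338e-6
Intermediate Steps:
1/(X(147) + R) = 1/(854 - 145075) = 1/(-144221) = -1/144221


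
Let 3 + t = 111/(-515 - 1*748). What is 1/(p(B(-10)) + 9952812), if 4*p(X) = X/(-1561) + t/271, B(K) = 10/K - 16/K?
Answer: 3561921020/35451130260419467 ≈ 1.0047e-7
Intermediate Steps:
t = -1300/421 (t = -3 + 111/(-515 - 1*748) = -3 + 111/(-515 - 748) = -3 + 111/(-1263) = -3 + 111*(-1/1263) = -3 - 37/421 = -1300/421 ≈ -3.0879)
B(K) = -6/K
p(X) = -325/114091 - X/6244 (p(X) = (X/(-1561) - 1300/421/271)/4 = (X*(-1/1561) - 1300/421*1/271)/4 = (-X/1561 - 1300/114091)/4 = (-1300/114091 - X/1561)/4 = -325/114091 - X/6244)
1/(p(B(-10)) + 9952812) = 1/((-325/114091 - (-3)/(3122*(-10))) + 9952812) = 1/((-325/114091 - (-3)*(-1)/(3122*10)) + 9952812) = 1/((-325/114091 - 1/6244*⅗) + 9952812) = 1/((-325/114091 - 3/31220) + 9952812) = 1/(-10488773/3561921020 + 9952812) = 1/(35451130260419467/3561921020) = 3561921020/35451130260419467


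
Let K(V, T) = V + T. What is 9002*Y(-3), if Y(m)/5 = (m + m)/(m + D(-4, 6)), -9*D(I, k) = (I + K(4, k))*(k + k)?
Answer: 270060/11 ≈ 24551.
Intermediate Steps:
K(V, T) = T + V
D(I, k) = -2*k*(4 + I + k)/9 (D(I, k) = -(I + (k + 4))*(k + k)/9 = -(I + (4 + k))*2*k/9 = -(4 + I + k)*2*k/9 = -2*k*(4 + I + k)/9)
Y(m) = 10*m/(-8 + m) (Y(m) = 5*((m + m)/(m - 2/9*6*(4 - 4 + 6))) = 5*((2*m)/(m - 2/9*6*6)) = 5*((2*m)/(m - 8)) = 5*((2*m)/(-8 + m)) = 5*(2*m/(-8 + m)) = 10*m/(-8 + m))
9002*Y(-3) = 9002*(10*(-3)/(-8 - 3)) = 9002*(10*(-3)/(-11)) = 9002*(10*(-3)*(-1/11)) = 9002*(30/11) = 270060/11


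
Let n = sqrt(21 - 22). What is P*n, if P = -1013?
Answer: -1013*I ≈ -1013.0*I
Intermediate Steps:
n = I (n = sqrt(-1) = I ≈ 1.0*I)
P*n = -1013*I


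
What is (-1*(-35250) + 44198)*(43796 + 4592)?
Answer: 3844329824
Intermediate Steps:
(-1*(-35250) + 44198)*(43796 + 4592) = (35250 + 44198)*48388 = 79448*48388 = 3844329824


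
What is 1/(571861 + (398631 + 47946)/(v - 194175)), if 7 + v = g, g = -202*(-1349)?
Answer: 78316/44786312653 ≈ 1.7487e-6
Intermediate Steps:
g = 272498
v = 272491 (v = -7 + 272498 = 272491)
1/(571861 + (398631 + 47946)/(v - 194175)) = 1/(571861 + (398631 + 47946)/(272491 - 194175)) = 1/(571861 + 446577/78316) = 1/(44786312653/78316) = 78316/44786312653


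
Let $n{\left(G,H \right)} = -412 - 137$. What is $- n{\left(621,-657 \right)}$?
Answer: $549$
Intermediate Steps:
$n{\left(G,H \right)} = -549$ ($n{\left(G,H \right)} = -412 - 137 = -549$)
$- n{\left(621,-657 \right)} = \left(-1\right) \left(-549\right) = 549$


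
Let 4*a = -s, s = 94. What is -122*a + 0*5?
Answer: 2867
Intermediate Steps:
a = -47/2 (a = (-1*94)/4 = (1/4)*(-94) = -47/2 ≈ -23.500)
-122*a + 0*5 = -122*(-47/2) + 0*5 = 2867 + 0 = 2867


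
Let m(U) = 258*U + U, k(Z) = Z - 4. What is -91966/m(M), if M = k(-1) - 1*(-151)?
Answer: -6569/2701 ≈ -2.4321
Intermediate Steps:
k(Z) = -4 + Z
M = 146 (M = (-4 - 1) - 1*(-151) = -5 + 151 = 146)
m(U) = 259*U
-91966/m(M) = -91966/(259*146) = -91966/37814 = -91966*1/37814 = -6569/2701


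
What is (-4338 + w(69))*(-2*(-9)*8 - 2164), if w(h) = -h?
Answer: 8902140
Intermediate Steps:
(-4338 + w(69))*(-2*(-9)*8 - 2164) = (-4338 - 1*69)*(-2*(-9)*8 - 2164) = (-4338 - 69)*(18*8 - 2164) = -4407*(144 - 2164) = -4407*(-2020) = 8902140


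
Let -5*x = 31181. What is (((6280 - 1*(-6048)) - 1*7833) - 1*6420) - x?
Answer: 21556/5 ≈ 4311.2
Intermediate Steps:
x = -31181/5 (x = -⅕*31181 = -31181/5 ≈ -6236.2)
(((6280 - 1*(-6048)) - 1*7833) - 1*6420) - x = (((6280 - 1*(-6048)) - 1*7833) - 1*6420) - 1*(-31181/5) = (((6280 + 6048) - 7833) - 6420) + 31181/5 = ((12328 - 7833) - 6420) + 31181/5 = (4495 - 6420) + 31181/5 = -1925 + 31181/5 = 21556/5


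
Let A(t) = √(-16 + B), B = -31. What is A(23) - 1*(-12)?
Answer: 12 + I*√47 ≈ 12.0 + 6.8557*I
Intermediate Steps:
A(t) = I*√47 (A(t) = √(-16 - 31) = √(-47) = I*√47)
A(23) - 1*(-12) = I*√47 - 1*(-12) = I*√47 + 12 = 12 + I*√47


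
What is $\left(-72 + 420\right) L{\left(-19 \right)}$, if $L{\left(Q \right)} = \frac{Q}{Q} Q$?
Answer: $-6612$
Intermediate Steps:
$L{\left(Q \right)} = Q$ ($L{\left(Q \right)} = 1 Q = Q$)
$\left(-72 + 420\right) L{\left(-19 \right)} = \left(-72 + 420\right) \left(-19\right) = 348 \left(-19\right) = -6612$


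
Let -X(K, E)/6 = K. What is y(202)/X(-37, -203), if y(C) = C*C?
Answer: 20402/111 ≈ 183.80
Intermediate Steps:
X(K, E) = -6*K
y(C) = C**2
y(202)/X(-37, -203) = 202**2/((-6*(-37))) = 40804/222 = 40804*(1/222) = 20402/111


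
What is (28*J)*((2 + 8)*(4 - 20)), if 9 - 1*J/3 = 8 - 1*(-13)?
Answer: 161280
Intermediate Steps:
J = -36 (J = 27 - 3*(8 - 1*(-13)) = 27 - 3*(8 + 13) = 27 - 3*21 = 27 - 63 = -36)
(28*J)*((2 + 8)*(4 - 20)) = (28*(-36))*((2 + 8)*(4 - 20)) = -10080*(-16) = -1008*(-160) = 161280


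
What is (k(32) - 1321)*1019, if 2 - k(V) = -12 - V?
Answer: -1299225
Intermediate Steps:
k(V) = 14 + V (k(V) = 2 - (-12 - V) = 2 + (12 + V) = 14 + V)
(k(32) - 1321)*1019 = ((14 + 32) - 1321)*1019 = (46 - 1321)*1019 = -1275*1019 = -1299225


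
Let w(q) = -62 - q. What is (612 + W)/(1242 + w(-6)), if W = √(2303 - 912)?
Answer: 306/593 + √1391/1186 ≈ 0.54747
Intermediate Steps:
W = √1391 ≈ 37.296
(612 + W)/(1242 + w(-6)) = (612 + √1391)/(1242 + (-62 - 1*(-6))) = (612 + √1391)/(1242 + (-62 + 6)) = (612 + √1391)/(1242 - 56) = (612 + √1391)/1186 = (612 + √1391)*(1/1186) = 306/593 + √1391/1186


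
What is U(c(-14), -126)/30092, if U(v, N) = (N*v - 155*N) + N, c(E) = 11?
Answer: 9009/15046 ≈ 0.59876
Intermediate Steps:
U(v, N) = -154*N + N*v (U(v, N) = (-155*N + N*v) + N = -154*N + N*v)
U(c(-14), -126)/30092 = -126*(-154 + 11)/30092 = -126*(-143)*(1/30092) = 18018*(1/30092) = 9009/15046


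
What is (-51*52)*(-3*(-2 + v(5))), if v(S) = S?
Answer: 23868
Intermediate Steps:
(-51*52)*(-3*(-2 + v(5))) = (-51*52)*(-3*(-2 + 5)) = -(-7956)*3 = -2652*(-9) = 23868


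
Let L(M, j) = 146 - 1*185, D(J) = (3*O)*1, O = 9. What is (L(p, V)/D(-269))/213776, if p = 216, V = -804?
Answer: -13/1923984 ≈ -6.7568e-6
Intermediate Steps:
D(J) = 27 (D(J) = (3*9)*1 = 27*1 = 27)
L(M, j) = -39 (L(M, j) = 146 - 185 = -39)
(L(p, V)/D(-269))/213776 = -39/27/213776 = -39*1/27*(1/213776) = -13/9*1/213776 = -13/1923984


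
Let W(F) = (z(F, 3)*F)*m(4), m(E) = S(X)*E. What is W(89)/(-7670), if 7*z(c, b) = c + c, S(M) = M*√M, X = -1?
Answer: 31684*I/26845 ≈ 1.1803*I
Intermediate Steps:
S(M) = M^(3/2)
z(c, b) = 2*c/7 (z(c, b) = (c + c)/7 = (2*c)/7 = 2*c/7)
m(E) = -I*E (m(E) = (-1)^(3/2)*E = (-I)*E = -I*E)
W(F) = -8*I*F²/7 (W(F) = ((2*F/7)*F)*(-1*I*4) = (2*F²/7)*(-4*I) = -8*I*F²/7)
W(89)/(-7670) = -8/7*I*89²/(-7670) = -8/7*I*7921*(-1/7670) = -63368*I/7*(-1/7670) = 31684*I/26845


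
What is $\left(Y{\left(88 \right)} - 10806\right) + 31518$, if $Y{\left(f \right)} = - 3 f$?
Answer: $20448$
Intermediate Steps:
$\left(Y{\left(88 \right)} - 10806\right) + 31518 = \left(\left(-3\right) 88 - 10806\right) + 31518 = \left(-264 - 10806\right) + 31518 = -11070 + 31518 = 20448$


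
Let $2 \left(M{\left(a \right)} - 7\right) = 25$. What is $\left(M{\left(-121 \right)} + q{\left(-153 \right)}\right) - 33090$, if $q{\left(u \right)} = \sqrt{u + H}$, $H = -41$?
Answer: $- \frac{66141}{2} + i \sqrt{194} \approx -33071.0 + 13.928 i$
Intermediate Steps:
$M{\left(a \right)} = \frac{39}{2}$ ($M{\left(a \right)} = 7 + \frac{1}{2} \cdot 25 = 7 + \frac{25}{2} = \frac{39}{2}$)
$q{\left(u \right)} = \sqrt{-41 + u}$ ($q{\left(u \right)} = \sqrt{u - 41} = \sqrt{-41 + u}$)
$\left(M{\left(-121 \right)} + q{\left(-153 \right)}\right) - 33090 = \left(\frac{39}{2} + \sqrt{-41 - 153}\right) - 33090 = \left(\frac{39}{2} + \sqrt{-194}\right) - 33090 = \left(\frac{39}{2} + i \sqrt{194}\right) - 33090 = - \frac{66141}{2} + i \sqrt{194}$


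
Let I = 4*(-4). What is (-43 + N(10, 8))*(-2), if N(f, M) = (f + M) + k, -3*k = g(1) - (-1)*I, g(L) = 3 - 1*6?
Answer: 112/3 ≈ 37.333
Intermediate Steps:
I = -16
g(L) = -3 (g(L) = 3 - 6 = -3)
k = 19/3 (k = -(-3 - (-1)*(-16))/3 = -(-3 - 1*16)/3 = -(-3 - 16)/3 = -⅓*(-19) = 19/3 ≈ 6.3333)
N(f, M) = 19/3 + M + f (N(f, M) = (f + M) + 19/3 = (M + f) + 19/3 = 19/3 + M + f)
(-43 + N(10, 8))*(-2) = (-43 + (19/3 + 8 + 10))*(-2) = (-43 + 73/3)*(-2) = -56/3*(-2) = 112/3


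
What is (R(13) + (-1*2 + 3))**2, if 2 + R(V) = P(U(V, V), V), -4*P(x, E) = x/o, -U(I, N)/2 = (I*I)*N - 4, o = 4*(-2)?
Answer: 4879681/256 ≈ 19061.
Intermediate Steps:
o = -8
U(I, N) = 8 - 2*N*I**2 (U(I, N) = -2*((I*I)*N - 4) = -2*(I**2*N - 4) = -2*(N*I**2 - 4) = -2*(-4 + N*I**2) = 8 - 2*N*I**2)
P(x, E) = x/32 (P(x, E) = -x/(4*(-8)) = -x*(-1)/(4*8) = -(-1)*x/32 = x/32)
R(V) = -7/4 - V**3/16 (R(V) = -2 + (8 - 2*V*V**2)/32 = -2 + (8 - 2*V**3)/32 = -2 + (1/4 - V**3/16) = -7/4 - V**3/16)
(R(13) + (-1*2 + 3))**2 = ((-7/4 - 1/16*13**3) + (-1*2 + 3))**2 = ((-7/4 - 1/16*2197) + (-2 + 3))**2 = ((-7/4 - 2197/16) + 1)**2 = (-2225/16 + 1)**2 = (-2209/16)**2 = 4879681/256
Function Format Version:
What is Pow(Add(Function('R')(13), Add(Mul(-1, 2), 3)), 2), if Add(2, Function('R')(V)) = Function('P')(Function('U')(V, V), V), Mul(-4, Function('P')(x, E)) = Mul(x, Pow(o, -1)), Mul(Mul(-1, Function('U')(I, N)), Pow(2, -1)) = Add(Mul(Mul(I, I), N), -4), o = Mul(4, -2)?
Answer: Rational(4879681, 256) ≈ 19061.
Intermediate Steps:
o = -8
Function('U')(I, N) = Add(8, Mul(-2, N, Pow(I, 2))) (Function('U')(I, N) = Mul(-2, Add(Mul(Mul(I, I), N), -4)) = Mul(-2, Add(Mul(Pow(I, 2), N), -4)) = Mul(-2, Add(Mul(N, Pow(I, 2)), -4)) = Mul(-2, Add(-4, Mul(N, Pow(I, 2)))) = Add(8, Mul(-2, N, Pow(I, 2))))
Function('P')(x, E) = Mul(Rational(1, 32), x) (Function('P')(x, E) = Mul(Rational(-1, 4), Mul(x, Pow(-8, -1))) = Mul(Rational(-1, 4), Mul(x, Rational(-1, 8))) = Mul(Rational(-1, 4), Mul(Rational(-1, 8), x)) = Mul(Rational(1, 32), x))
Function('R')(V) = Add(Rational(-7, 4), Mul(Rational(-1, 16), Pow(V, 3))) (Function('R')(V) = Add(-2, Mul(Rational(1, 32), Add(8, Mul(-2, V, Pow(V, 2))))) = Add(-2, Mul(Rational(1, 32), Add(8, Mul(-2, Pow(V, 3))))) = Add(-2, Add(Rational(1, 4), Mul(Rational(-1, 16), Pow(V, 3)))) = Add(Rational(-7, 4), Mul(Rational(-1, 16), Pow(V, 3))))
Pow(Add(Function('R')(13), Add(Mul(-1, 2), 3)), 2) = Pow(Add(Add(Rational(-7, 4), Mul(Rational(-1, 16), Pow(13, 3))), Add(Mul(-1, 2), 3)), 2) = Pow(Add(Add(Rational(-7, 4), Mul(Rational(-1, 16), 2197)), Add(-2, 3)), 2) = Pow(Add(Add(Rational(-7, 4), Rational(-2197, 16)), 1), 2) = Pow(Add(Rational(-2225, 16), 1), 2) = Pow(Rational(-2209, 16), 2) = Rational(4879681, 256)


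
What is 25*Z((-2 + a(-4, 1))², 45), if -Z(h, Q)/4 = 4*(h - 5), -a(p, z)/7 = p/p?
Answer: -30400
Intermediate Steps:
a(p, z) = -7 (a(p, z) = -7*p/p = -7*1 = -7)
Z(h, Q) = 80 - 16*h (Z(h, Q) = -16*(h - 5) = -16*(-5 + h) = -4*(-20 + 4*h) = 80 - 16*h)
25*Z((-2 + a(-4, 1))², 45) = 25*(80 - 16*(-2 - 7)²) = 25*(80 - 16*(-9)²) = 25*(80 - 16*81) = 25*(80 - 1296) = 25*(-1216) = -30400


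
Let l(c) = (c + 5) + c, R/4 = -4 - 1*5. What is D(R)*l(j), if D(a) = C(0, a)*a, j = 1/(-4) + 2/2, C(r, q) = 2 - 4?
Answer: 468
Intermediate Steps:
R = -36 (R = 4*(-4 - 1*5) = 4*(-4 - 5) = 4*(-9) = -36)
C(r, q) = -2
j = 3/4 (j = 1*(-1/4) + 2*(1/2) = -1/4 + 1 = 3/4 ≈ 0.75000)
D(a) = -2*a
l(c) = 5 + 2*c (l(c) = (5 + c) + c = 5 + 2*c)
D(R)*l(j) = (-2*(-36))*(5 + 2*(3/4)) = 72*(5 + 3/2) = 72*(13/2) = 468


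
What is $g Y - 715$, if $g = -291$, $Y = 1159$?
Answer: $-337984$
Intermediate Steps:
$g Y - 715 = \left(-291\right) 1159 - 715 = -337269 - 715 = -337984$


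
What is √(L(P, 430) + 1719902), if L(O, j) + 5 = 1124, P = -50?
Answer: √1721021 ≈ 1311.9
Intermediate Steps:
L(O, j) = 1119 (L(O, j) = -5 + 1124 = 1119)
√(L(P, 430) + 1719902) = √(1119 + 1719902) = √1721021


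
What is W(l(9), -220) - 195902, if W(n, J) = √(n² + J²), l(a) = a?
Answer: -195902 + √48481 ≈ -1.9568e+5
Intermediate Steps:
W(n, J) = √(J² + n²)
W(l(9), -220) - 195902 = √((-220)² + 9²) - 195902 = √(48400 + 81) - 195902 = √48481 - 195902 = -195902 + √48481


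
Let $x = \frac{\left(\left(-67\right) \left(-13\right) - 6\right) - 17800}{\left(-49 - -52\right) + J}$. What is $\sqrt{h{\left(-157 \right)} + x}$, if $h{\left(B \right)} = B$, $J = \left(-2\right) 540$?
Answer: $\frac{i \sqrt{18207762}}{359} \approx 11.886 i$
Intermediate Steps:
$J = -1080$
$x = \frac{5645}{359}$ ($x = \frac{\left(\left(-67\right) \left(-13\right) - 6\right) - 17800}{\left(-49 - -52\right) - 1080} = \frac{\left(871 - 6\right) - 17800}{\left(-49 + 52\right) - 1080} = \frac{865 - 17800}{3 - 1080} = - \frac{16935}{-1077} = \left(-16935\right) \left(- \frac{1}{1077}\right) = \frac{5645}{359} \approx 15.724$)
$\sqrt{h{\left(-157 \right)} + x} = \sqrt{-157 + \frac{5645}{359}} = \sqrt{- \frac{50718}{359}} = \frac{i \sqrt{18207762}}{359}$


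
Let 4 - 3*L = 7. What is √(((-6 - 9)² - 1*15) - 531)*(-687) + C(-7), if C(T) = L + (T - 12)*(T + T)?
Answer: 265 - 687*I*√321 ≈ 265.0 - 12309.0*I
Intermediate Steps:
L = -1 (L = 4/3 - ⅓*7 = 4/3 - 7/3 = -1)
C(T) = -1 + 2*T*(-12 + T) (C(T) = -1 + (T - 12)*(T + T) = -1 + (-12 + T)*(2*T) = -1 + 2*T*(-12 + T))
√(((-6 - 9)² - 1*15) - 531)*(-687) + C(-7) = √(((-6 - 9)² - 1*15) - 531)*(-687) + (-1 - 24*(-7) + 2*(-7)²) = √(((-15)² - 15) - 531)*(-687) + (-1 + 168 + 2*49) = √((225 - 15) - 531)*(-687) + (-1 + 168 + 98) = √(210 - 531)*(-687) + 265 = √(-321)*(-687) + 265 = (I*√321)*(-687) + 265 = -687*I*√321 + 265 = 265 - 687*I*√321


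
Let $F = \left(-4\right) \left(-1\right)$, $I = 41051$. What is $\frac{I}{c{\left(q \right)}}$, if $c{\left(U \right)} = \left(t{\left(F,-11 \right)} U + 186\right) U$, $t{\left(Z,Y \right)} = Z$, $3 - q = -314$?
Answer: $\frac{41051}{460918} \approx 0.089064$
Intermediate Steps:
$q = 317$ ($q = 3 - -314 = 3 + 314 = 317$)
$F = 4$
$c{\left(U \right)} = U \left(186 + 4 U\right)$ ($c{\left(U \right)} = \left(4 U + 186\right) U = \left(186 + 4 U\right) U = U \left(186 + 4 U\right)$)
$\frac{I}{c{\left(q \right)}} = \frac{41051}{2 \cdot 317 \left(93 + 2 \cdot 317\right)} = \frac{41051}{2 \cdot 317 \left(93 + 634\right)} = \frac{41051}{2 \cdot 317 \cdot 727} = \frac{41051}{460918}$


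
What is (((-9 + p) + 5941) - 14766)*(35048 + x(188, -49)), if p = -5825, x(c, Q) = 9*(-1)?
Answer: -513636701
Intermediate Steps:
x(c, Q) = -9
(((-9 + p) + 5941) - 14766)*(35048 + x(188, -49)) = (((-9 - 5825) + 5941) - 14766)*(35048 - 9) = ((-5834 + 5941) - 14766)*35039 = (107 - 14766)*35039 = -14659*35039 = -513636701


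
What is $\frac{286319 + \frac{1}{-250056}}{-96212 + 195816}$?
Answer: $\frac{71595783863}{24906577824} \approx 2.8746$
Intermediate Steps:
$\frac{286319 + \frac{1}{-250056}}{-96212 + 195816} = \frac{286319 - \frac{1}{250056}}{99604} = \frac{71595783863}{250056} \cdot \frac{1}{99604} = \frac{71595783863}{24906577824}$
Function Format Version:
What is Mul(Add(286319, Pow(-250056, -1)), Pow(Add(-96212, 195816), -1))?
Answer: Rational(71595783863, 24906577824) ≈ 2.8746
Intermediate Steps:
Mul(Add(286319, Pow(-250056, -1)), Pow(Add(-96212, 195816), -1)) = Mul(Add(286319, Rational(-1, 250056)), Pow(99604, -1)) = Mul(Rational(71595783863, 250056), Rational(1, 99604)) = Rational(71595783863, 24906577824)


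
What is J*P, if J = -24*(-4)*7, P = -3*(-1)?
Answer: 2016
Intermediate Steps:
P = 3
J = 672 (J = -(-96)*7 = -1*(-672) = 672)
J*P = 672*3 = 2016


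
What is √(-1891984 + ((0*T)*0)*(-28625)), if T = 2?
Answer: 4*I*√118249 ≈ 1375.5*I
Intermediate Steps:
√(-1891984 + ((0*T)*0)*(-28625)) = √(-1891984 + ((0*2)*0)*(-28625)) = √(-1891984 + (0*0)*(-28625)) = √(-1891984 + 0*(-28625)) = √(-1891984 + 0) = √(-1891984) = 4*I*√118249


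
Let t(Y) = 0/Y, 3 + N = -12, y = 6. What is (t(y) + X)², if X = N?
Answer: 225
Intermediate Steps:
N = -15 (N = -3 - 12 = -15)
X = -15
t(Y) = 0
(t(y) + X)² = (0 - 15)² = (-15)² = 225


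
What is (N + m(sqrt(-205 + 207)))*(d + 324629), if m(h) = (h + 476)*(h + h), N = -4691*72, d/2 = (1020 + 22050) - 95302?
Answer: -60850368420 + 171517080*sqrt(2) ≈ -6.0608e+10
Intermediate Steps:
d = -144464 (d = 2*((1020 + 22050) - 95302) = 2*(23070 - 95302) = 2*(-72232) = -144464)
N = -337752
m(h) = 2*h*(476 + h) (m(h) = (476 + h)*(2*h) = 2*h*(476 + h))
(N + m(sqrt(-205 + 207)))*(d + 324629) = (-337752 + 2*sqrt(-205 + 207)*(476 + sqrt(-205 + 207)))*(-144464 + 324629) = (-337752 + 2*sqrt(2)*(476 + sqrt(2)))*180165 = -60851089080 + 360330*sqrt(2)*(476 + sqrt(2))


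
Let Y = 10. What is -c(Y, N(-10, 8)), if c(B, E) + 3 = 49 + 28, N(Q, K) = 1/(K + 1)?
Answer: -74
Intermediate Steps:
N(Q, K) = 1/(1 + K)
c(B, E) = 74 (c(B, E) = -3 + (49 + 28) = -3 + 77 = 74)
-c(Y, N(-10, 8)) = -1*74 = -74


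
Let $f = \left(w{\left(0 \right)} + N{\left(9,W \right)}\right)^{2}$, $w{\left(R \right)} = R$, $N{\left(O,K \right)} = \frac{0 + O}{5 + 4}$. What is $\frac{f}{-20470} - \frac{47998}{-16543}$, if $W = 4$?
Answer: $\frac{4216749}{1453370} \approx 2.9014$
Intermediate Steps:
$N{\left(O,K \right)} = \frac{O}{9}$
$f = 1$ ($f = \left(0 + \frac{1}{9} \cdot 9\right)^{2} = \left(0 + 1\right)^{2} = 1^{2} = 1$)
$\frac{f}{-20470} - \frac{47998}{-16543} = 1 \frac{1}{-20470} - \frac{47998}{-16543} = 1 \left(- \frac{1}{20470}\right) - - \frac{206}{71} = - \frac{1}{20470} + \frac{206}{71} = \frac{4216749}{1453370}$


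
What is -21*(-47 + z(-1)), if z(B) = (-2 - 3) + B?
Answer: 1113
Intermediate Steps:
z(B) = -5 + B
-21*(-47 + z(-1)) = -21*(-47 + (-5 - 1)) = -21*(-47 - 6) = -21*(-53) = 1113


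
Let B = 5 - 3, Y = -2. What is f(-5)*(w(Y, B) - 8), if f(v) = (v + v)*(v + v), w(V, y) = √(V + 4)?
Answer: -800 + 100*√2 ≈ -658.58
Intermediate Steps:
B = 2
w(V, y) = √(4 + V)
f(v) = 4*v² (f(v) = (2*v)*(2*v) = 4*v²)
f(-5)*(w(Y, B) - 8) = (4*(-5)²)*(√(4 - 2) - 8) = (4*25)*(√2 - 8) = 100*(-8 + √2) = -800 + 100*√2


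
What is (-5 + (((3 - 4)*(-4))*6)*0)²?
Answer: 25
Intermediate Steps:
(-5 + (((3 - 4)*(-4))*6)*0)² = (-5 + (-1*(-4)*6)*0)² = (-5 + (4*6)*0)² = (-5 + 24*0)² = (-5 + 0)² = (-5)² = 25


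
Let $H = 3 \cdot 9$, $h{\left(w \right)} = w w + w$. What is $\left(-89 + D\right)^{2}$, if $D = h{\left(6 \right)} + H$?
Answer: $400$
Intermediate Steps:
$h{\left(w \right)} = w + w^{2}$ ($h{\left(w \right)} = w^{2} + w = w + w^{2}$)
$H = 27$
$D = 69$ ($D = 6 \left(1 + 6\right) + 27 = 6 \cdot 7 + 27 = 42 + 27 = 69$)
$\left(-89 + D\right)^{2} = \left(-89 + 69\right)^{2} = \left(-20\right)^{2} = 400$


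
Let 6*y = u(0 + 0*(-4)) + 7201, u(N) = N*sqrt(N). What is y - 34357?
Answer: -198941/6 ≈ -33157.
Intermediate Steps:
u(N) = N**(3/2)
y = 7201/6 (y = ((0 + 0*(-4))**(3/2) + 7201)/6 = ((0 + 0)**(3/2) + 7201)/6 = (0**(3/2) + 7201)/6 = (0 + 7201)/6 = (1/6)*7201 = 7201/6 ≈ 1200.2)
y - 34357 = 7201/6 - 34357 = -198941/6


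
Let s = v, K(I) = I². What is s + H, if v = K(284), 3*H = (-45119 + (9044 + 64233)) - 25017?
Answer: 81703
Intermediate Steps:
H = 1047 (H = ((-45119 + (9044 + 64233)) - 25017)/3 = ((-45119 + 73277) - 25017)/3 = (28158 - 25017)/3 = (⅓)*3141 = 1047)
v = 80656 (v = 284² = 80656)
s = 80656
s + H = 80656 + 1047 = 81703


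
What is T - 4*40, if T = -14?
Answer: -174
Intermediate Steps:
T - 4*40 = -14 - 4*40 = -14 - 160 = -174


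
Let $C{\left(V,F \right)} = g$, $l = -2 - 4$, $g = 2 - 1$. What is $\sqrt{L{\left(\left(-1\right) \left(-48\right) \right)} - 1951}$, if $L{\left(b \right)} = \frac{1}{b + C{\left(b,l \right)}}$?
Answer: $\frac{3 i \sqrt{10622}}{7} \approx 44.17 i$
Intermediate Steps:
$g = 1$ ($g = 2 - 1 = 1$)
$l = -6$ ($l = -2 - 4 = -6$)
$C{\left(V,F \right)} = 1$
$L{\left(b \right)} = \frac{1}{1 + b}$ ($L{\left(b \right)} = \frac{1}{b + 1} = \frac{1}{1 + b}$)
$\sqrt{L{\left(\left(-1\right) \left(-48\right) \right)} - 1951} = \sqrt{\frac{1}{1 - -48} - 1951} = \sqrt{\frac{1}{1 + 48} - 1951} = \sqrt{\frac{1}{49} - 1951} = \sqrt{- \frac{95598}{49}} = \frac{3 i \sqrt{10622}}{7}$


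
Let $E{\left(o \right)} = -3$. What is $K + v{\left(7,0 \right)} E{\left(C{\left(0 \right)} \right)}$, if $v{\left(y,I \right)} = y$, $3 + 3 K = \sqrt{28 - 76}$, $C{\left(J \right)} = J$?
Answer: $-22 + \frac{4 i \sqrt{3}}{3} \approx -22.0 + 2.3094 i$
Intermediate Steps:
$K = -1 + \frac{4 i \sqrt{3}}{3}$ ($K = -1 + \frac{\sqrt{28 - 76}}{3} = -1 + \frac{\sqrt{-48}}{3} = -1 + \frac{4 i \sqrt{3}}{3} \approx -1.0 + 2.3094 i$)
$K + v{\left(7,0 \right)} E{\left(C{\left(0 \right)} \right)} = \left(-1 + \frac{4 i \sqrt{3}}{3}\right) + 7 \left(-3\right) = \left(-1 + \frac{4 i \sqrt{3}}{3}\right) - 21 = -22 + \frac{4 i \sqrt{3}}{3}$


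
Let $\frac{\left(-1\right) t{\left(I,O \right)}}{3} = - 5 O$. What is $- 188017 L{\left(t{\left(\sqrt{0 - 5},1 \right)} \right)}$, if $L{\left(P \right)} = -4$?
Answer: $752068$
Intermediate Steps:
$t{\left(I,O \right)} = 15 O$ ($t{\left(I,O \right)} = - 3 \left(- 5 O\right) = 15 O$)
$- 188017 L{\left(t{\left(\sqrt{0 - 5},1 \right)} \right)} = \left(-188017\right) \left(-4\right) = 752068$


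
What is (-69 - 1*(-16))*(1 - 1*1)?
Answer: 0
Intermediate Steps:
(-69 - 1*(-16))*(1 - 1*1) = (-69 + 16)*(1 - 1) = -53*0 = 0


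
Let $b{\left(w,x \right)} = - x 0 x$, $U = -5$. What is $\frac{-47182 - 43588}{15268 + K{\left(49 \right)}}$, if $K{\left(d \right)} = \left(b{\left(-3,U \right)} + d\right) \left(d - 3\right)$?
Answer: $- \frac{45385}{8761} \approx -5.1803$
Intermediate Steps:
$b{\left(w,x \right)} = 0$ ($b{\left(w,x \right)} = 0 x = 0$)
$K{\left(d \right)} = d \left(-3 + d\right)$ ($K{\left(d \right)} = \left(0 + d\right) \left(d - 3\right) = d \left(-3 + d\right)$)
$\frac{-47182 - 43588}{15268 + K{\left(49 \right)}} = \frac{-47182 - 43588}{15268 + 49 \left(-3 + 49\right)} = - \frac{90770}{15268 + 49 \cdot 46} = - \frac{90770}{15268 + 2254} = - \frac{90770}{17522} = \left(-90770\right) \frac{1}{17522} = - \frac{45385}{8761}$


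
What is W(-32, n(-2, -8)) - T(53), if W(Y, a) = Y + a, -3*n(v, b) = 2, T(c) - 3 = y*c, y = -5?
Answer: 688/3 ≈ 229.33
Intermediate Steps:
T(c) = 3 - 5*c
n(v, b) = -⅔ (n(v, b) = -⅓*2 = -⅔)
W(-32, n(-2, -8)) - T(53) = (-32 - ⅔) - (3 - 5*53) = -98/3 - (3 - 265) = -98/3 - 1*(-262) = -98/3 + 262 = 688/3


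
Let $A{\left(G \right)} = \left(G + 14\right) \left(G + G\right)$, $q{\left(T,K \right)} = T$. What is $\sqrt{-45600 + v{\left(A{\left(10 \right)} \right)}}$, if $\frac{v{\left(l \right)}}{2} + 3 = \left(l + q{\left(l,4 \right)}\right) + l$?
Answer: $i \sqrt{42726} \approx 206.7 i$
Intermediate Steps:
$A{\left(G \right)} = 2 G \left(14 + G\right)$ ($A{\left(G \right)} = \left(14 + G\right) 2 G = 2 G \left(14 + G\right)$)
$v{\left(l \right)} = -6 + 6 l$ ($v{\left(l \right)} = -6 + 2 \left(\left(l + l\right) + l\right) = -6 + 2 \left(2 l + l\right) = -6 + 2 \cdot 3 l = -6 + 6 l$)
$\sqrt{-45600 + v{\left(A{\left(10 \right)} \right)}} = \sqrt{-45600 - \left(6 - 6 \cdot 2 \cdot 10 \left(14 + 10\right)\right)} = \sqrt{-45600 - \left(6 - 6 \cdot 2 \cdot 10 \cdot 24\right)} = \sqrt{-45600 + \left(-6 + 6 \cdot 480\right)} = \sqrt{-45600 + \left(-6 + 2880\right)} = \sqrt{-45600 + 2874} = \sqrt{-42726} = i \sqrt{42726}$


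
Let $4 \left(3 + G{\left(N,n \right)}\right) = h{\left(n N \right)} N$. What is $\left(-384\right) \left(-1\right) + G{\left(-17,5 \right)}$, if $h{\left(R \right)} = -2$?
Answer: $\frac{779}{2} \approx 389.5$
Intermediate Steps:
$G{\left(N,n \right)} = -3 - \frac{N}{2}$ ($G{\left(N,n \right)} = -3 + \frac{\left(-2\right) N}{4} = -3 - \frac{N}{2}$)
$\left(-384\right) \left(-1\right) + G{\left(-17,5 \right)} = \left(-384\right) \left(-1\right) - - \frac{11}{2} = 384 + \left(-3 + \frac{17}{2}\right) = 384 + \frac{11}{2} = \frac{779}{2}$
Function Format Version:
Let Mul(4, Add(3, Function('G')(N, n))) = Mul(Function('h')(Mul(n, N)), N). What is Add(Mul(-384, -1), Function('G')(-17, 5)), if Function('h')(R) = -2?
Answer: Rational(779, 2) ≈ 389.50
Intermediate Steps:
Function('G')(N, n) = Add(-3, Mul(Rational(-1, 2), N)) (Function('G')(N, n) = Add(-3, Mul(Rational(1, 4), Mul(-2, N))) = Add(-3, Mul(Rational(-1, 2), N)))
Add(Mul(-384, -1), Function('G')(-17, 5)) = Add(Mul(-384, -1), Add(-3, Mul(Rational(-1, 2), -17))) = Add(384, Add(-3, Rational(17, 2))) = Add(384, Rational(11, 2)) = Rational(779, 2)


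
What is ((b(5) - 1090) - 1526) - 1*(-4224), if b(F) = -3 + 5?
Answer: 1610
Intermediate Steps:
b(F) = 2
((b(5) - 1090) - 1526) - 1*(-4224) = ((2 - 1090) - 1526) - 1*(-4224) = (-1088 - 1526) + 4224 = -2614 + 4224 = 1610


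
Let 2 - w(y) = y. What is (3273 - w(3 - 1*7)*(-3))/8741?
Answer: 3291/8741 ≈ 0.37650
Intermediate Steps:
w(y) = 2 - y
(3273 - w(3 - 1*7)*(-3))/8741 = (3273 - (2 - (3 - 1*7))*(-3))/8741 = (3273 - (2 - (3 - 7))*(-3))*(1/8741) = (3273 - (2 - 1*(-4))*(-3))*(1/8741) = (3273 - (2 + 4)*(-3))*(1/8741) = (3273 - 6*(-3))*(1/8741) = (3273 - 1*(-18))*(1/8741) = (3273 + 18)*(1/8741) = 3291*(1/8741) = 3291/8741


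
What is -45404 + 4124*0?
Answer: -45404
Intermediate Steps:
-45404 + 4124*0 = -45404 + 0 = -45404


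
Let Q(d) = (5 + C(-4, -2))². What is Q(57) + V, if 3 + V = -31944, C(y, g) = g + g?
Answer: -31946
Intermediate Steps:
C(y, g) = 2*g
Q(d) = 1 (Q(d) = (5 + 2*(-2))² = (5 - 4)² = 1² = 1)
V = -31947 (V = -3 - 31944 = -31947)
Q(57) + V = 1 - 31947 = -31946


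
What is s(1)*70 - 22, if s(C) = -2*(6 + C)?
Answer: -1002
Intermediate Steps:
s(C) = -12 - 2*C
s(1)*70 - 22 = (-12 - 2*1)*70 - 22 = (-12 - 2)*70 - 22 = -14*70 - 22 = -980 - 22 = -1002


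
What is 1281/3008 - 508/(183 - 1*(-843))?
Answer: -106879/1543104 ≈ -0.069262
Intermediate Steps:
1281/3008 - 508/(183 - 1*(-843)) = 1281*(1/3008) - 508/(183 + 843) = 1281/3008 - 508/1026 = 1281/3008 - 508*1/1026 = 1281/3008 - 254/513 = -106879/1543104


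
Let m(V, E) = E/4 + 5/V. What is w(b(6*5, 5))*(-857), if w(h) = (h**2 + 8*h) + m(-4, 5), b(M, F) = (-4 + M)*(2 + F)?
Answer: -29635060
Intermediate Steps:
m(V, E) = 5/V + E/4 (m(V, E) = E*(1/4) + 5/V = E/4 + 5/V = 5/V + E/4)
w(h) = h**2 + 8*h (w(h) = (h**2 + 8*h) + (5/(-4) + (1/4)*5) = (h**2 + 8*h) + (5*(-1/4) + 5/4) = (h**2 + 8*h) + (-5/4 + 5/4) = (h**2 + 8*h) + 0 = h**2 + 8*h)
w(b(6*5, 5))*(-857) = ((-8 - 4*5 + 2*(6*5) + 5*(6*5))*(8 + (-8 - 4*5 + 2*(6*5) + 5*(6*5))))*(-857) = ((-8 - 20 + 2*30 + 5*30)*(8 + (-8 - 20 + 2*30 + 5*30)))*(-857) = ((-8 - 20 + 60 + 150)*(8 + (-8 - 20 + 60 + 150)))*(-857) = (182*(8 + 182))*(-857) = (182*190)*(-857) = 34580*(-857) = -29635060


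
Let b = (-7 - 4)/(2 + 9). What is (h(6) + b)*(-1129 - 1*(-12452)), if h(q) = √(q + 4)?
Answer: -11323 + 11323*√10 ≈ 24483.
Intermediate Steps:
b = -1 (b = -11/11 = -11*1/11 = -1)
h(q) = √(4 + q)
(h(6) + b)*(-1129 - 1*(-12452)) = (√(4 + 6) - 1)*(-1129 - 1*(-12452)) = (√10 - 1)*(-1129 + 12452) = (-1 + √10)*11323 = -11323 + 11323*√10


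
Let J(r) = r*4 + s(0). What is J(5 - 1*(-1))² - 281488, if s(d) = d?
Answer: -280912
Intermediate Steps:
J(r) = 4*r (J(r) = r*4 + 0 = 4*r + 0 = 4*r)
J(5 - 1*(-1))² - 281488 = (4*(5 - 1*(-1)))² - 281488 = (4*(5 + 1))² - 281488 = (4*6)² - 281488 = 24² - 281488 = 576 - 281488 = -280912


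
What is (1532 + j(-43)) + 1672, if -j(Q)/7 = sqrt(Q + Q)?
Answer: 3204 - 7*I*sqrt(86) ≈ 3204.0 - 64.915*I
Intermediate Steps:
j(Q) = -7*sqrt(2)*sqrt(Q) (j(Q) = -7*sqrt(Q + Q) = -7*sqrt(2)*sqrt(Q))
(1532 + j(-43)) + 1672 = (1532 - 7*sqrt(2)*sqrt(-43)) + 1672 = (1532 - 7*sqrt(2)*I*sqrt(43)) + 1672 = (1532 - 7*I*sqrt(86)) + 1672 = 3204 - 7*I*sqrt(86)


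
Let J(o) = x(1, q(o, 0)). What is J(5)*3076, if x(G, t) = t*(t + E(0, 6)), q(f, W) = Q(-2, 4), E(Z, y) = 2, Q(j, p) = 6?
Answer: 147648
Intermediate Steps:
q(f, W) = 6
x(G, t) = t*(2 + t) (x(G, t) = t*(t + 2) = t*(2 + t))
J(o) = 48 (J(o) = 6*(2 + 6) = 6*8 = 48)
J(5)*3076 = 48*3076 = 147648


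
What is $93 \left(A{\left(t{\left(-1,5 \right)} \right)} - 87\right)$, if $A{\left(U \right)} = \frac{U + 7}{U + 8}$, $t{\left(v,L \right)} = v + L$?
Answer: $- \frac{32023}{4} \approx -8005.8$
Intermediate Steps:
$t{\left(v,L \right)} = L + v$
$A{\left(U \right)} = \frac{7 + U}{8 + U}$
$93 \left(A{\left(t{\left(-1,5 \right)} \right)} - 87\right) = 93 \left(\frac{7 + \left(5 - 1\right)}{8 + \left(5 - 1\right)} - 87\right) = 93 \left(\frac{7 + 4}{8 + 4} - 87\right) = 93 \left(\frac{1}{12} \cdot 11 - 87\right) = 93 \left(\frac{11}{12} - 87\right) = 93 \left(- \frac{1033}{12}\right) = - \frac{32023}{4}$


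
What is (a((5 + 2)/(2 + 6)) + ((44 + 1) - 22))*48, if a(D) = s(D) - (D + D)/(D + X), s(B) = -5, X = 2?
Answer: 19200/23 ≈ 834.78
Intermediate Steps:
a(D) = -5 - 2*D/(2 + D) (a(D) = -5 - (D + D)/(D + 2) = -5 - 2*D/(2 + D))
(a((5 + 2)/(2 + 6)) + ((44 + 1) - 22))*48 = ((-10 - 7*(5 + 2)/(2 + 6))/(2 + (5 + 2)/(2 + 6)) + ((44 + 1) - 22))*48 = ((-10 - 49/8)/(2 + 7/8) + (45 - 22))*48 = ((-10 - 49/8)/(2 + 7*(⅛)) + 23)*48 = ((-10 - 7*7/8)/(2 + 7/8) + 23)*48 = ((-10 - 49/8)/(23/8) + 23)*48 = ((8/23)*(-129/8) + 23)*48 = (-129/23 + 23)*48 = (400/23)*48 = 19200/23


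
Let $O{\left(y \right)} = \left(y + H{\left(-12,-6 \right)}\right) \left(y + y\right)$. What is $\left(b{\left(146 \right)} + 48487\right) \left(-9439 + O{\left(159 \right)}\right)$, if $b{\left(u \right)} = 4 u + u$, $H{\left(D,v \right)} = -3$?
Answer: $1976997673$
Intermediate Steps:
$O{\left(y \right)} = 2 y \left(-3 + y\right)$ ($O{\left(y \right)} = \left(y - 3\right) \left(y + y\right) = \left(-3 + y\right) 2 y = 2 y \left(-3 + y\right)$)
$b{\left(u \right)} = 5 u$
$\left(b{\left(146 \right)} + 48487\right) \left(-9439 + O{\left(159 \right)}\right) = \left(5 \cdot 146 + 48487\right) \left(-9439 + 2 \cdot 159 \left(-3 + 159\right)\right) = \left(730 + 48487\right) \left(-9439 + 2 \cdot 159 \cdot 156\right) = 49217 \left(-9439 + 49608\right) = 49217 \cdot 40169 = 1976997673$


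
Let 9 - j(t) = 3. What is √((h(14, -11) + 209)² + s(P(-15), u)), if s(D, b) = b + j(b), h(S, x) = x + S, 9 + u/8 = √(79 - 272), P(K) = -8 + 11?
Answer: √(44878 + 8*I*√193) ≈ 211.84 + 0.2623*I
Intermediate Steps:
j(t) = 6 (j(t) = 9 - 1*3 = 9 - 3 = 6)
P(K) = 3
u = -72 + 8*I*√193 (u = -72 + 8*√(79 - 272) = -72 + 8*√(-193) = -72 + 8*(I*√193) = -72 + 8*I*√193 ≈ -72.0 + 111.14*I)
h(S, x) = S + x
s(D, b) = 6 + b (s(D, b) = b + 6 = 6 + b)
√((h(14, -11) + 209)² + s(P(-15), u)) = √(((14 - 11) + 209)² + (6 + (-72 + 8*I*√193))) = √((3 + 209)² + (-66 + 8*I*√193)) = √(212² + (-66 + 8*I*√193)) = √(44944 + (-66 + 8*I*√193)) = √(44878 + 8*I*√193)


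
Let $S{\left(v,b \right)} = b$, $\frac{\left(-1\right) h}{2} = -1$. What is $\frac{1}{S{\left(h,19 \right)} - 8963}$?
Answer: $- \frac{1}{8944} \approx -0.00011181$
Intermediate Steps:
$h = 2$ ($h = \left(-2\right) \left(-1\right) = 2$)
$\frac{1}{S{\left(h,19 \right)} - 8963} = \frac{1}{19 - 8963} = \frac{1}{-8944} = - \frac{1}{8944}$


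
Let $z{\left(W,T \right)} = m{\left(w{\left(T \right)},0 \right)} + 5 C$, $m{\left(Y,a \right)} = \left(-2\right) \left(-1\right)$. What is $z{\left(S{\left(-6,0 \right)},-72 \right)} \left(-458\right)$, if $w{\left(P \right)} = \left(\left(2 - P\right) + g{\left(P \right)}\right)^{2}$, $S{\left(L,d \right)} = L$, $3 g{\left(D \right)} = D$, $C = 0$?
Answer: $-916$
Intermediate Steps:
$g{\left(D \right)} = \frac{D}{3}$
$w{\left(P \right)} = \left(2 - \frac{2 P}{3}\right)^{2}$ ($w{\left(P \right)} = \left(\left(2 - P\right) + \frac{P}{3}\right)^{2} = \left(2 - \frac{2 P}{3}\right)^{2}$)
$m{\left(Y,a \right)} = 2$
$z{\left(W,T \right)} = 2$ ($z{\left(W,T \right)} = 2 + 5 \cdot 0 = 2 + 0 = 2$)
$z{\left(S{\left(-6,0 \right)},-72 \right)} \left(-458\right) = 2 \left(-458\right) = -916$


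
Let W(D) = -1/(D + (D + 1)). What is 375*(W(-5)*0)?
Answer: 0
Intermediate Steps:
W(D) = -1/(1 + 2*D) (W(D) = -1/(D + (1 + D)) = -1/(1 + 2*D))
375*(W(-5)*0) = 375*(-1/(1 + 2*(-5))*0) = 375*(-1/(1 - 10)*0) = 375*(-1/(-9)*0) = 375*(-1*(-1/9)*0) = 375*((1/9)*0) = 375*0 = 0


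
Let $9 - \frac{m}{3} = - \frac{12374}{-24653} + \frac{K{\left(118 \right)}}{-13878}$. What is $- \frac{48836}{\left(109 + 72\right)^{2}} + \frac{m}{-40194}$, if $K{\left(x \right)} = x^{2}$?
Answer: $- \frac{111983305100519359}{75086832875449626} \approx -1.4914$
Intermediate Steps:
$m = \frac{1625375503}{57022389}$ ($m = 27 - 3 \left(- \frac{12374}{-24653} + \frac{118^{2}}{-13878}\right) = 27 - 3 \left(\left(-12374\right) \left(- \frac{1}{24653}\right) + 13924 \left(- \frac{1}{13878}\right)\right) = 27 - 3 \left(\frac{12374}{24653} - \frac{6962}{6939}\right) = 27 - - \frac{85771000}{57022389} = 27 + \frac{85771000}{57022389} = \frac{1625375503}{57022389} \approx 28.504$)
$- \frac{48836}{\left(109 + 72\right)^{2}} + \frac{m}{-40194} = - \frac{48836}{\left(109 + 72\right)^{2}} + \frac{1625375503}{57022389 \left(-40194\right)} = - \frac{48836}{181^{2}} + \frac{1625375503}{57022389} \left(- \frac{1}{40194}\right) = - \frac{48836}{32761} - \frac{1625375503}{2291957903466} = - \frac{111983305100519359}{75086832875449626}$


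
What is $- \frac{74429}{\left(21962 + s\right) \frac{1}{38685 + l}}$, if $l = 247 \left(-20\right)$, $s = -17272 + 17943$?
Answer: $- \frac{2511606605}{22633} \approx -1.1097 \cdot 10^{5}$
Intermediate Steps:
$s = 671$
$l = -4940$
$- \frac{74429}{\left(21962 + s\right) \frac{1}{38685 + l}} = - \frac{74429}{\left(21962 + 671\right) \frac{1}{38685 - 4940}} = - \frac{74429}{22633 \cdot \frac{1}{33745}} = - \frac{74429}{\frac{22633}{33745}} = \left(-74429\right) \frac{33745}{22633} = - \frac{2511606605}{22633}$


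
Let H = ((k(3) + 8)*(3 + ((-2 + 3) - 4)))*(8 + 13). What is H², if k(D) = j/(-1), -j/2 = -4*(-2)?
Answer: 0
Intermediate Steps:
j = -16 (j = -(-8)*(-2) = -2*8 = -16)
k(D) = 16 (k(D) = -16/(-1) = -16*(-1) = 16)
H = 0 (H = ((16 + 8)*(3 + ((-2 + 3) - 4)))*(8 + 13) = (24*(3 + (1 - 4)))*21 = (24*(3 - 3))*21 = (24*0)*21 = 0*21 = 0)
H² = 0² = 0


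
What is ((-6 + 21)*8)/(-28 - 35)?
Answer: -40/21 ≈ -1.9048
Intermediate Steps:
((-6 + 21)*8)/(-28 - 35) = (15*8)/(-63) = 120*(-1/63) = -40/21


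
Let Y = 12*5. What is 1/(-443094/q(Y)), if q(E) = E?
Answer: -10/73849 ≈ -0.00013541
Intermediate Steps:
Y = 60
1/(-443094/q(Y)) = 1/(-443094/60) = 1/(-443094*1/60) = 1/(-73849/10) = -10/73849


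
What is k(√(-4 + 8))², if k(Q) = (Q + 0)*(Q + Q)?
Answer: 64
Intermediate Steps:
k(Q) = 2*Q² (k(Q) = Q*(2*Q) = 2*Q²)
k(√(-4 + 8))² = (2*(√(-4 + 8))²)² = (2*(√4)²)² = (2*2²)² = (2*4)² = 8² = 64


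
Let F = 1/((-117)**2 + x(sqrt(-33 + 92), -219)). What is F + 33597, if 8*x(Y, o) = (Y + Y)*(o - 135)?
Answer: 2791188269793/83078497 + 118*sqrt(59)/249235491 ≈ 33597.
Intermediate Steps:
x(Y, o) = Y*(-135 + o)/4 (x(Y, o) = ((Y + Y)*(o - 135))/8 = ((2*Y)*(-135 + o))/8 = (2*Y*(-135 + o))/8 = Y*(-135 + o)/4)
F = 1/(13689 - 177*sqrt(59)/2) (F = 1/((-117)**2 + sqrt(-33 + 92)*(-135 - 219)/4) = 1/(13689 + (1/4)*sqrt(59)*(-354)) = 1/(13689 - 177*sqrt(59)/2) ≈ 7.6869e-5)
F + 33597 = (6084/83078497 + 118*sqrt(59)/249235491) + 33597 = 2791188269793/83078497 + 118*sqrt(59)/249235491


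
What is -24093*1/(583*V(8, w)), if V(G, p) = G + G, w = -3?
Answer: -24093/9328 ≈ -2.5829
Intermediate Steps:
V(G, p) = 2*G
-24093*1/(583*V(8, w)) = -24093/(583*(2*8)) = -24093/(583*16) = -24093/9328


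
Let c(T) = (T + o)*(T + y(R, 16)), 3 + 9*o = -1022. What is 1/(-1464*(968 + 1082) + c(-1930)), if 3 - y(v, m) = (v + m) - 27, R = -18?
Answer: 9/7902910 ≈ 1.1388e-6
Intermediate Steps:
o = -1025/9 (o = -⅓ + (⅑)*(-1022) = -⅓ - 1022/9 = -1025/9 ≈ -113.89)
y(v, m) = 30 - m - v (y(v, m) = 3 - ((v + m) - 27) = 3 - ((m + v) - 27) = 3 - (-27 + m + v) = 3 + (27 - m - v) = 30 - m - v)
c(T) = (32 + T)*(-1025/9 + T) (c(T) = (T - 1025/9)*(T + (30 - 1*16 - 1*(-18))) = (-1025/9 + T)*(T + (30 - 16 + 18)) = (-1025/9 + T)*(T + 32) = (-1025/9 + T)*(32 + T) = (32 + T)*(-1025/9 + T))
1/(-1464*(968 + 1082) + c(-1930)) = 1/(-1464*(968 + 1082) + (-32800/9 + (-1930)² - 737/9*(-1930))) = 1/(-1464*2050 + (-32800/9 + 3724900 + 1422410/9)) = 1/(-3001200 + 34913710/9) = 1/(7902910/9) = 9/7902910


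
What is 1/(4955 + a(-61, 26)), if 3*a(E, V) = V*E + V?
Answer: 1/4435 ≈ 0.00022548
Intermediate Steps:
a(E, V) = V/3 + E*V/3 (a(E, V) = (V*E + V)/3 = (E*V + V)/3 = (V + E*V)/3 = V/3 + E*V/3)
1/(4955 + a(-61, 26)) = 1/(4955 + (1/3)*26*(1 - 61)) = 1/(4955 + (1/3)*26*(-60)) = 1/(4955 - 520) = 1/4435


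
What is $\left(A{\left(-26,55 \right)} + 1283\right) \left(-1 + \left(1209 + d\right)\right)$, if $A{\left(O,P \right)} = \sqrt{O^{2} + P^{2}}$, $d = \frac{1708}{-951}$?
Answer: $\frac{1471729300}{951} + \frac{1147100 \sqrt{3701}}{951} \approx 1.6209 \cdot 10^{6}$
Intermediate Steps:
$d = - \frac{1708}{951}$ ($d = 1708 \left(- \frac{1}{951}\right) = - \frac{1708}{951} \approx -1.796$)
$\left(A{\left(-26,55 \right)} + 1283\right) \left(-1 + \left(1209 + d\right)\right) = \left(\sqrt{\left(-26\right)^{2} + 55^{2}} + 1283\right) \left(-1 + \left(1209 - \frac{1708}{951}\right)\right) = \left(\sqrt{676 + 3025} + 1283\right) \left(-1 + \frac{1148051}{951}\right) = \left(\sqrt{3701} + 1283\right) \frac{1147100}{951} = \left(1283 + \sqrt{3701}\right) \frac{1147100}{951} = \frac{1471729300}{951} + \frac{1147100 \sqrt{3701}}{951}$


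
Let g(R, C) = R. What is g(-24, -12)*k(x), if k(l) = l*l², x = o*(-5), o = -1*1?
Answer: -3000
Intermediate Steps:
o = -1
x = 5 (x = -1*(-5) = 5)
k(l) = l³
g(-24, -12)*k(x) = -24*5³ = -24*125 = -3000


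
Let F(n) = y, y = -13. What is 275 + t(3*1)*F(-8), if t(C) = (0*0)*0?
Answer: 275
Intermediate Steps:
t(C) = 0 (t(C) = 0*0 = 0)
F(n) = -13
275 + t(3*1)*F(-8) = 275 + 0*(-13) = 275 + 0 = 275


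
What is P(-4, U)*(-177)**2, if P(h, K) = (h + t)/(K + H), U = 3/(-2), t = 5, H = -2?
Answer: -62658/7 ≈ -8951.1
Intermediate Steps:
U = -3/2 (U = 3*(-1/2) = -3/2 ≈ -1.5000)
P(h, K) = (5 + h)/(-2 + K) (P(h, K) = (h + 5)/(K - 2) = (5 + h)/(-2 + K))
P(-4, U)*(-177)**2 = ((5 - 4)/(-2 - 3/2))*(-177)**2 = (1/(-7/2))*31329 = -2/7*1*31329 = -2/7*31329 = -62658/7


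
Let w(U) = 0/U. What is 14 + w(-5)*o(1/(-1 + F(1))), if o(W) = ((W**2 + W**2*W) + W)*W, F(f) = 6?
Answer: 14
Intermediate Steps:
w(U) = 0
o(W) = W*(W + W**2 + W**3) (o(W) = ((W**2 + W**3) + W)*W = (W + W**2 + W**3)*W = W*(W + W**2 + W**3))
14 + w(-5)*o(1/(-1 + F(1))) = 14 + 0*((1/(-1 + 6))**2*(1 + 1/(-1 + 6) + (1/(-1 + 6))**2)) = 14 + 0*((1/5)**2*(1 + 1/5 + (1/5)**2)) = 14 + 0*((1 + 1/5 + 1/25)/25) = 14 + 0*((1/25)*(31/25)) = 14 + 0*(31/625) = 14 + 0 = 14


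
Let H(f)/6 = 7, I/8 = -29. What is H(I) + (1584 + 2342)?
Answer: 3968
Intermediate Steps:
I = -232 (I = 8*(-29) = -232)
H(f) = 42 (H(f) = 6*7 = 42)
H(I) + (1584 + 2342) = 42 + (1584 + 2342) = 42 + 3926 = 3968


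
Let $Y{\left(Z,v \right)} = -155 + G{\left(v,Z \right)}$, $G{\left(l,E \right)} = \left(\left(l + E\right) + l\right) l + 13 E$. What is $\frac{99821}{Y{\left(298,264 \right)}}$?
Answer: $\frac{99821}{221783} \approx 0.45008$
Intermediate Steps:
$G{\left(l,E \right)} = 13 E + l \left(E + 2 l\right)$ ($G{\left(l,E \right)} = \left(\left(E + l\right) + l\right) l + 13 E = \left(E + 2 l\right) l + 13 E = l \left(E + 2 l\right) + 13 E = 13 E + l \left(E + 2 l\right)$)
$Y{\left(Z,v \right)} = -155 + 2 v^{2} + 13 Z + Z v$ ($Y{\left(Z,v \right)} = -155 + \left(2 v^{2} + 13 Z + Z v\right) = -155 + 2 v^{2} + 13 Z + Z v$)
$\frac{99821}{Y{\left(298,264 \right)}} = \frac{99821}{-155 + 2 \cdot 264^{2} + 13 \cdot 298 + 298 \cdot 264} = \frac{99821}{-155 + 2 \cdot 69696 + 3874 + 78672} = \frac{99821}{-155 + 139392 + 3874 + 78672} = \frac{99821}{221783}$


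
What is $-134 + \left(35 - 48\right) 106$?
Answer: $-1512$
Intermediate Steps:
$-134 + \left(35 - 48\right) 106 = -134 - 1378 = -1512$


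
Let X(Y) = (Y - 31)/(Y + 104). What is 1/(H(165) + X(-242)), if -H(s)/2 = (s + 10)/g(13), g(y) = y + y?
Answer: -598/6867 ≈ -0.087083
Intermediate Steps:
g(y) = 2*y
H(s) = -10/13 - s/13 (H(s) = -2*(s + 10)/(2*13) = -2*(10 + s)/26 = -2*(5/13 + s/26) = -10/13 - s/13)
X(Y) = (-31 + Y)/(104 + Y)
1/(H(165) + X(-242)) = 1/((-10/13 - 1/13*165) + (-31 - 242)/(104 - 242)) = 1/((-10/13 - 165/13) - 273/(-138)) = 1/(-175/13 - 1/138*(-273)) = 1/(-175/13 + 91/46) = 1/(-6867/598) = -598/6867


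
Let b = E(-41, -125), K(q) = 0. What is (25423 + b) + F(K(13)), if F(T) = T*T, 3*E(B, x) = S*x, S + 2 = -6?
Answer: 77269/3 ≈ 25756.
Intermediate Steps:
S = -8 (S = -2 - 6 = -8)
E(B, x) = -8*x/3 (E(B, x) = (-8*x)/3 = -8*x/3)
b = 1000/3 (b = -8/3*(-125) = 1000/3 ≈ 333.33)
F(T) = T²
(25423 + b) + F(K(13)) = (25423 + 1000/3) + 0² = 77269/3 + 0 = 77269/3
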